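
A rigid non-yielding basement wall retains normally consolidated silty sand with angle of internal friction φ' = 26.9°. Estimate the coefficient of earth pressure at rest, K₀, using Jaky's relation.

0.548

K₀ = 1 − sin φ' = 1 − sin 26.9° = 0.5476.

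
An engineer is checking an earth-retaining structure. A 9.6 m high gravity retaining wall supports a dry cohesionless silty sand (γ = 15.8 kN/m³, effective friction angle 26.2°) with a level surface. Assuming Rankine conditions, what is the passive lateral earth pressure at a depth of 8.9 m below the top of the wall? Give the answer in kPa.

363 kPa

K_p = (1 + sin φ)/(1 − sin φ) = 2.581.
σ_h = K_p γ z = 2.581 × 15.8 × 8.9 = 362.9 kPa.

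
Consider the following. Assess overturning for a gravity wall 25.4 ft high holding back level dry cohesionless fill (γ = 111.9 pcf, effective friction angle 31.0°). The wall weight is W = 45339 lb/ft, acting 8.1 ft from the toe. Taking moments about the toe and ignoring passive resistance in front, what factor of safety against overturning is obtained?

K_a = tan²(45° − 31.0°/2) = 0.3201.
P_a = ½K_aγH² = 0.5×0.3201×111.9×25.4² = 11550 lb/ft, acting at H/3 = 8.467 ft above the base.
Overturning moment M_o = P_a × H/3 = 11550 × 8.467 = 97830.
Resisting moment M_r = W × 8.1 = 45339 × 8.1 = 367200.
FS_overturning = M_r/M_o = 367200/97830 = 3.754.

3.75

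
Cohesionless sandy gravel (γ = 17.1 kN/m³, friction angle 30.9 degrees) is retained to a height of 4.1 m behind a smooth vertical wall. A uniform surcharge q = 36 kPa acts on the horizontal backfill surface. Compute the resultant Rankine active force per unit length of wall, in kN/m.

93.6 kN/m

K_a = tan²(45° − φ/2) = 0.3214.
Soil triangle: ½ K_a γ H² = 0.5×0.3214×17.1×4.1² = 46.19 kN/m.
Surcharge rectangle: K_a q H = 0.3214×36×4.1 = 47.44 kN/m.
Total = 46.19 + 47.44 = 93.63 kN/m.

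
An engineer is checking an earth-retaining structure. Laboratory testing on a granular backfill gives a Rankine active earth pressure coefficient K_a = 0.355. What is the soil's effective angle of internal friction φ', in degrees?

28.4°

K_a = tan²(45° − φ/2) ⇒ 45° − φ/2 = arctan(√0.355) = 30.79°.
φ = 2(45° − 30.79°) = 28.43°.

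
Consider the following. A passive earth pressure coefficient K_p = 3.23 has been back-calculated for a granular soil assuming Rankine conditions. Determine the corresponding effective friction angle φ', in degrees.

K_p = (1+sin φ)/(1−sin φ) ⇒ sin φ = (K_p − 1)/(K_p + 1) = 0.5272.
φ = arcsin(0.5272) = 31.82°.

31.8°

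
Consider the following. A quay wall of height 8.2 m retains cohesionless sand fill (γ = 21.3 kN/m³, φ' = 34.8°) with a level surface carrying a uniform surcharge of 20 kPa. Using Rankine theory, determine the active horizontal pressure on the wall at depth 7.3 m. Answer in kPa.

48.0 kPa

K_a = (1 − sin φ)/(1 + sin φ) = 0.2733.
σ_v = γz + q = 21.3 × 7.3 + 20 = 175.5 kPa.
σ_h = K_a σ_v = 0.2733 × 175.5 = 47.96 kPa.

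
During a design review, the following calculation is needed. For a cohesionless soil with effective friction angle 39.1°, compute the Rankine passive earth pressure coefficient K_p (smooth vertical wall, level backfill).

K_p = (1 + sin φ)/(1 − sin φ) = tan²(45° + 39.1°/2) = 4.415.

4.42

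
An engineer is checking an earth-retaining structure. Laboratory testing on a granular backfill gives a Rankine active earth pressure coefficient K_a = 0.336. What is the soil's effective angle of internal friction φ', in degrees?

29.8°

K_a = tan²(45° − φ/2) ⇒ 45° − φ/2 = arctan(√0.336) = 30.10°.
φ = 2(45° − 30.10°) = 29.80°.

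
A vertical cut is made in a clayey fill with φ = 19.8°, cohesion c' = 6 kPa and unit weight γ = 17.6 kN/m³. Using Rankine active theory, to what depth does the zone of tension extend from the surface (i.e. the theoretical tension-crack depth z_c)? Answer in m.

K_a = tan²(45° − 19.8°/2) = 0.4939; √K_a = 0.7028.
The active pressure is zero where K_a γ z = 2c√K_a, so z_c = 2c/(γ√K_a) = 2×6/(17.6×0.7028) = 0.9701 m.

0.970 m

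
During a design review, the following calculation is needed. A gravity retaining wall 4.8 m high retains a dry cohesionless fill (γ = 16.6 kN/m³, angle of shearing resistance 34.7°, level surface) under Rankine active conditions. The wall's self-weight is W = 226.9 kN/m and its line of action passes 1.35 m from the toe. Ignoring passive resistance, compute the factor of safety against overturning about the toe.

3.65

K_a = tan²(45° − 34.7°/2) = 0.2745.
P_a = ½K_aγH² = 0.5×0.2745×16.6×4.8² = 52.49 kN/m, acting at H/3 = 1.600 m above the base.
Overturning moment M_o = P_a × H/3 = 52.49 × 1.600 = 83.98.
Resisting moment M_r = W × 1.35 = 226.9 × 1.35 = 306.3.
FS_overturning = M_r/M_o = 306.3/83.98 = 3.647.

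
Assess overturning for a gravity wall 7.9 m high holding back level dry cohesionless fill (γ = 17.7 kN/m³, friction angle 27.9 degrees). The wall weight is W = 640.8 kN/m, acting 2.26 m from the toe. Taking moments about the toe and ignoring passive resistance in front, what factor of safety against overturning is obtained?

K_a = tan²(45° − 27.9°/2) = 0.3625.
P_a = ½K_aγH² = 0.5×0.3625×17.7×7.9² = 200.2 kN/m, acting at H/3 = 2.633 m above the base.
Overturning moment M_o = P_a × H/3 = 200.2 × 2.633 = 527.2.
Resisting moment M_r = W × 2.26 = 640.8 × 2.26 = 1448.
FS_overturning = M_r/M_o = 1448/527.2 = 2.747.

2.75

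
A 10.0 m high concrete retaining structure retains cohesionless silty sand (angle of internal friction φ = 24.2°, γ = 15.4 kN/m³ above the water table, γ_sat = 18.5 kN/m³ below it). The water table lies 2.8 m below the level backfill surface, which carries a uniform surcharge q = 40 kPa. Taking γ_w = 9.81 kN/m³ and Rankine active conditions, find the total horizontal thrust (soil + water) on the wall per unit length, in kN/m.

671 kN/m

K_a = tan²(45° − φ/2) = 0.4185.
γ' = 18.5 − 9.81 = 8.690 kN/m³. h₂ = H − d_w = 7.2 m.
σ'_h: at surface K_a·q = 16.74; at WT K_a(q+γd_w) = 34.79; at base K_a(q+γd_w+γ'h₂) = 60.97 kPa.
P₁ = ½(16.74+34.79)×2.8 = 72.14; P₂ = ½(34.79+60.97)×7.2 = 344.7; P_w = ½γ_w h₂² = 254.3.
Total = 72.14+344.7+254.3 = 671.2 kN/m.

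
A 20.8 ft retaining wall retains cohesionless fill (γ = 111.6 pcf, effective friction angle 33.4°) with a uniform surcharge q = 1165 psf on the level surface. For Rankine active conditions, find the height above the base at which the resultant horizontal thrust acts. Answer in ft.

8.67 ft

K_a = 0.2899.
Triangular part P₁ = ½K_aγH² = 6999 at H/3 = 6.933 ft; rectangular part P₂ = K_a q H = 7025 at H/2 = 10.40 ft.
ȳ = (P₁·6.933 + P₂·10.40)/(P₁+P₂) = 8.670 ft.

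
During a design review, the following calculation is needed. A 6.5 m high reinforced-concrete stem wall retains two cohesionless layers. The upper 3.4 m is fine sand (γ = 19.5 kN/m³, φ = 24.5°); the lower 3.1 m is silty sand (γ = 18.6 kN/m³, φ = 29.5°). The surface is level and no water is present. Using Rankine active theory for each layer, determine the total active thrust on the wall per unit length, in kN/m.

K_a1 = tan²(45°−24.5°/2) = 0.4137; K_a2 = tan²(45°−29.5°/2) = 0.3401.
Layer 1: σ at base = K_a1 γ₁ h₁ = 27.43 kPa; P₁ = ½×27.43×3.4 = 46.63.
Layer 2: σ_v at top = γ₁h₁ = 66.30; σ_h top = K_a2×66.30 = 22.55; σ_h base = K_a2×(66.30+18.6×3.1) = 42.16.
P₂ = ½(22.55+42.16)×3.1 = 100.3. Total P_a = 46.63+100.3 = 146.9 kN/m.

147 kN/m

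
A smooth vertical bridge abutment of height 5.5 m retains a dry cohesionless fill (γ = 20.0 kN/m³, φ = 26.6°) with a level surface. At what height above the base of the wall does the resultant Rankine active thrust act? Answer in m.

1.83 m

K_a = 0.3814.
The pressure distribution is triangular, so the resultant acts at H/3 above the base = 5.5/3 = 1.833 m.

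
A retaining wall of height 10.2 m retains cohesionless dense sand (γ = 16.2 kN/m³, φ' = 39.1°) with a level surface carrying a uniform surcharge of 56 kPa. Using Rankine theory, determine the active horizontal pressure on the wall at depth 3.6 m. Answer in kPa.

K_a = (1 − sin φ)/(1 + sin φ) = 0.2265.
σ_v = γz + q = 16.2 × 3.6 + 56 = 114.3 kPa.
σ_h = K_a σ_v = 0.2265 × 114.3 = 25.89 kPa.

25.9 kPa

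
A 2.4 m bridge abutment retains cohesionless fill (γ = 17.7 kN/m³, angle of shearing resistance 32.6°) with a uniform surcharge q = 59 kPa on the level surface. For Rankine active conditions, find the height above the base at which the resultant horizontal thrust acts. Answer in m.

1.09 m

K_a = 0.2997.
Triangular part P₁ = ½K_aγH² = 15.28 at H/3 = 0.8000 m; rectangular part P₂ = K_a q H = 42.44 at H/2 = 1.200 m.
ȳ = (P₁·0.8000 + P₂·1.200)/(P₁+P₂) = 1.094 m.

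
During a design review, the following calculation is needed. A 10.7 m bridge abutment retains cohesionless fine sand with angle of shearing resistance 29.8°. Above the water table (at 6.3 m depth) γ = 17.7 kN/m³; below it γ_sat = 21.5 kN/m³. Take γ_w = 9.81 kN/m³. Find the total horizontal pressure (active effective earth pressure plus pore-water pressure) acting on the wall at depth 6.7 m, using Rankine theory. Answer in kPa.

K_a = (1 − sin φ)/(1 + sin φ) = 0.3360.
γ' = 21.5 − 9.81 = 11.69 kN/m³.
Effective vertical stress at 6.7 m: σ'_v = 17.7×6.3 + 11.69×0.400 = 116.2 kPa.
σ'_h = K_a σ'_v = 0.3360 × 116.2 = 39.04 kPa; u = γ_w × 0.400 = 3.924 kPa.
Total σ_h = 39.04 + 3.924 = 42.97 kPa.

43.0 kPa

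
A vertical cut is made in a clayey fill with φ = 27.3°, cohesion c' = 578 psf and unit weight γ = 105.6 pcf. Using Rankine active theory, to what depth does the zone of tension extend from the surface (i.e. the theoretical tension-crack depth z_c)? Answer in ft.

18.0 ft

K_a = tan²(45° − 27.3°/2) = 0.3711; √K_a = 0.6092.
The active pressure is zero where K_a γ z = 2c√K_a, so z_c = 2c/(γ√K_a) = 2×578/(105.6×0.6092) = 17.97 ft.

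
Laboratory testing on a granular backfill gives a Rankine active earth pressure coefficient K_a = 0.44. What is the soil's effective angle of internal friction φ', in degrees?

22.9°

K_a = tan²(45° − φ/2) ⇒ 45° − φ/2 = arctan(√0.44) = 33.56°.
φ = 2(45° − 33.56°) = 22.89°.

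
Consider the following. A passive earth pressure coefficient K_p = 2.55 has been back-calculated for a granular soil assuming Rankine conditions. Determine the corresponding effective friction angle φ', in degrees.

25.9°

K_p = (1+sin φ)/(1−sin φ) ⇒ sin φ = (K_p − 1)/(K_p + 1) = 0.4366.
φ = arcsin(0.4366) = 25.89°.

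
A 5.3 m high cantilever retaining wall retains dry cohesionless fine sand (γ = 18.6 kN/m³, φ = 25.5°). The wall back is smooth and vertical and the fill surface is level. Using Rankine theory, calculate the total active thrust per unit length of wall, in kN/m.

K_a = tan²(45° − φ/2) = 0.3981.
P_a = ½ K_a γ H² = 0.5 × 0.3981 × 18.6 × 5.3² = 104.0 kN/m.

104 kN/m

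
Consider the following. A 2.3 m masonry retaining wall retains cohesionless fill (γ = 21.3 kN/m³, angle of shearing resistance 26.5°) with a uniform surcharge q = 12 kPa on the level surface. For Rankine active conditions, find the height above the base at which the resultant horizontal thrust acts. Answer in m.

K_a = 0.3829.
Triangular part P₁ = ½K_aγH² = 21.57 at H/3 = 0.7667 m; rectangular part P₂ = K_a q H = 10.57 at H/2 = 1.150 m.
ȳ = (P₁·0.7667 + P₂·1.150)/(P₁+P₂) = 0.8927 m.

0.893 m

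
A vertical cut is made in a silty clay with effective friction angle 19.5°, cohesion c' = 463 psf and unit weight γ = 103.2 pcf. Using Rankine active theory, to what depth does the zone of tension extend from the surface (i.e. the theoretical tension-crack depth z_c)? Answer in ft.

12.7 ft

K_a = tan²(45° − 19.5°/2) = 0.4995; √K_a = 0.7067.
The active pressure is zero where K_a γ z = 2c√K_a, so z_c = 2c/(γ√K_a) = 2×463/(103.2×0.7067) = 12.70 ft.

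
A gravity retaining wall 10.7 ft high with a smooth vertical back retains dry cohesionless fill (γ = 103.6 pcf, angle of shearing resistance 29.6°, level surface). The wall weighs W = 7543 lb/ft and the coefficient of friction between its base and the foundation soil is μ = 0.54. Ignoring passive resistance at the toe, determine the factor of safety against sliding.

2.03

K_a = tan²(45° − 29.6°/2) = 0.3387.
P_a = ½K_aγH² = 0.5×0.3387×103.6×10.7² = 2009 lb/ft, acting at H/3 = 3.567 ft above the base.
FS_sliding = μW / P_a = 0.54×7543 / 2009 = 2.028.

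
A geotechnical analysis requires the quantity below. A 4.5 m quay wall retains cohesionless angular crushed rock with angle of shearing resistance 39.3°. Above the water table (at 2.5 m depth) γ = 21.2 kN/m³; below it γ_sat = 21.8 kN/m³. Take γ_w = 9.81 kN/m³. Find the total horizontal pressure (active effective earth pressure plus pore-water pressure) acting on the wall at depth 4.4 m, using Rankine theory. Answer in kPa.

K_a = (1 − sin φ)/(1 + sin φ) = 0.2245.
γ' = 21.8 − 9.81 = 11.99 kN/m³.
Effective vertical stress at 4.4 m: σ'_v = 21.2×2.5 + 11.99×1.90 = 75.78 kPa.
σ'_h = K_a σ'_v = 0.2245 × 75.78 = 17.01 kPa; u = γ_w × 1.90 = 18.64 kPa.
Total σ_h = 17.01 + 18.64 = 35.65 kPa.

35.6 kPa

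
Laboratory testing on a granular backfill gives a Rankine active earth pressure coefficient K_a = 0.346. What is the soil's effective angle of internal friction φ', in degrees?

29.1°

K_a = tan²(45° − φ/2) ⇒ 45° − φ/2 = arctan(√0.346) = 30.46°.
φ = 2(45° − 30.46°) = 29.07°.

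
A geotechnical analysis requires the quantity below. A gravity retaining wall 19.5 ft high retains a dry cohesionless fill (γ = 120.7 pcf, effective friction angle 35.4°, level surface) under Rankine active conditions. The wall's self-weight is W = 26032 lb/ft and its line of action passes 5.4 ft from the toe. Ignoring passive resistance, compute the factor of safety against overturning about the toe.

K_a = tan²(45° − 35.4°/2) = 0.2664.
P_a = ½K_aγH² = 0.5×0.2664×120.7×19.5² = 6113 lb/ft, acting at H/3 = 6.500 ft above the base.
Overturning moment M_o = P_a × H/3 = 6113 × 6.500 = 39740.
Resisting moment M_r = W × 5.4 = 26032 × 5.4 = 140600.
FS_overturning = M_r/M_o = 140600/39740 = 3.538.

3.54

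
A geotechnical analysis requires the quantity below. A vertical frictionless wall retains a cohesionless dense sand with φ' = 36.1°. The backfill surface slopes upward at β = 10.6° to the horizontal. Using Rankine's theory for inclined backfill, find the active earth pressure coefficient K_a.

0.270

K_a = cos β · (cos β − √(cos²β − cos²φ)) / (cos β + √(cos²β − cos²φ)).
cos β = 0.9829, cos φ = 0.8080, √(cos²β − cos²φ) = 0.5597.
K_a = 0.9829 × (0.9829 − 0.5597)/(0.9829 + 0.5597) = 0.2696.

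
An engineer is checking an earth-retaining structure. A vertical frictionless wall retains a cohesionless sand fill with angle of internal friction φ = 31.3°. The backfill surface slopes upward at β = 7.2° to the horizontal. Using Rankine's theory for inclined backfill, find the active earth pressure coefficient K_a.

K_a = cos β · (cos β − √(cos²β − cos²φ)) / (cos β + √(cos²β − cos²φ)).
cos β = 0.9921, cos φ = 0.8545, √(cos²β − cos²φ) = 0.5042.
K_a = 0.9921 × (0.9921 − 0.5042)/(0.9921 + 0.5042) = 0.3235.

0.324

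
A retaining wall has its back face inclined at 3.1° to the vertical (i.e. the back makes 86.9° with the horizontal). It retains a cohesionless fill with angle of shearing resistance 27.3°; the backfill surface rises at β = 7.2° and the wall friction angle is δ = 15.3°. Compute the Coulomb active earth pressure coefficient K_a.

K_a = sin²(α+φ) / [sin²α · sin(α−δ) · (1 + √{sin(φ+δ)sin(φ−β) / (sin(α−δ)sin(α+β))})²].
With α = 86.9°, φ = 27.3°, δ = 15.3°, β = 7.2°: K_a = 0.3930.

0.393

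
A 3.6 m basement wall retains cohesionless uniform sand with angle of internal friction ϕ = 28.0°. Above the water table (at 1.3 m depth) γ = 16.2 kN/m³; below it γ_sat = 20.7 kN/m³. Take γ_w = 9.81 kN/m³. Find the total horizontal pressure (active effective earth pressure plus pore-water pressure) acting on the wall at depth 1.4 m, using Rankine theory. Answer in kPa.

K_a = (1 − sin φ)/(1 + sin φ) = 0.3610.
γ' = 20.7 − 9.81 = 10.89 kN/m³.
Effective vertical stress at 1.4 m: σ'_v = 16.2×1.3 + 10.89×0.1000 = 22.15 kPa.
σ'_h = K_a σ'_v = 0.3610 × 22.15 = 7.997 kPa; u = γ_w × 0.1000 = 0.9810 kPa.
Total σ_h = 7.997 + 0.9810 = 8.978 kPa.

8.98 kPa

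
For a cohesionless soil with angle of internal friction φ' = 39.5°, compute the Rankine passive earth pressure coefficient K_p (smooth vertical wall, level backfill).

4.50

K_p = (1 + sin φ)/(1 − sin φ) = tan²(45° + 39.5°/2) = 4.496.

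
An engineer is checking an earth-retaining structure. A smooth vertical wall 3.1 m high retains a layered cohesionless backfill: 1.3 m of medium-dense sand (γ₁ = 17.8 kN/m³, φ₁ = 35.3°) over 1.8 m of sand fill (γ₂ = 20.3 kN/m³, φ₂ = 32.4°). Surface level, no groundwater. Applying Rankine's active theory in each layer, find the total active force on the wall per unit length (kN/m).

K_a1 = tan²(45°−35.3°/2) = 0.2675; K_a2 = tan²(45°−32.4°/2) = 0.3022.
Layer 1: σ at base = K_a1 γ₁ h₁ = 6.191 kPa; P₁ = ½×6.191×1.3 = 4.024.
Layer 2: σ_v at top = γ₁h₁ = 23.14; σ_h top = K_a2×23.14 = 6.994; σ_h base = K_a2×(23.14+20.3×1.8) = 18.04.
P₂ = ½(6.994+18.04)×1.8 = 22.53. Total P_a = 4.024+22.53 = 26.55 kN/m.

26.6 kN/m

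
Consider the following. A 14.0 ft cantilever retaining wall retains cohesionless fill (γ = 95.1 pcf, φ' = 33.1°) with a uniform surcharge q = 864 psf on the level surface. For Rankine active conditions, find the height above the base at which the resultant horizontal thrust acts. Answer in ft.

K_a = 0.2936.
Triangular part P₁ = ½K_aγH² = 2736 at H/3 = 4.667 ft; rectangular part P₂ = K_a q H = 3551 at H/2 = 7.000 ft.
ȳ = (P₁·4.667 + P₂·7.000)/(P₁+P₂) = 5.985 ft.

5.98 ft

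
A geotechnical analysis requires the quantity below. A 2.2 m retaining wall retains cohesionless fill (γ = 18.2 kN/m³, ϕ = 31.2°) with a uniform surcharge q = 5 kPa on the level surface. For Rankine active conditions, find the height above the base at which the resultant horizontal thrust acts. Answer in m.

0.807 m

K_a = 0.3175.
Triangular part P₁ = ½K_aγH² = 13.98 at H/3 = 0.7333 m; rectangular part P₂ = K_a q H = 3.492 at H/2 = 1.100 m.
ȳ = (P₁·0.7333 + P₂·1.100)/(P₁+P₂) = 0.8066 m.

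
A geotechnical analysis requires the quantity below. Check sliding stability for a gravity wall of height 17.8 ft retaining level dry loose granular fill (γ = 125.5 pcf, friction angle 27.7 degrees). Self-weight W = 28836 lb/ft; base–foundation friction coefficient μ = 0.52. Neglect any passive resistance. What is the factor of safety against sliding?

2.06

K_a = tan²(45° − 27.7°/2) = 0.3653.
P_a = ½K_aγH² = 0.5×0.3653×125.5×17.8² = 7263 lb/ft, acting at H/3 = 5.933 ft above the base.
FS_sliding = μW / P_a = 0.52×28836 / 7263 = 2.064.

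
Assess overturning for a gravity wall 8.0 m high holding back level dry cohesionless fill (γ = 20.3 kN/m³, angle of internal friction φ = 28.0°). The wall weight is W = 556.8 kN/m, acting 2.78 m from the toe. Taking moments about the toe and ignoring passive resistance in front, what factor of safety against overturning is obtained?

2.48

K_a = tan²(45° − 28.0°/2) = 0.3610.
P_a = ½K_aγH² = 0.5×0.3610×20.3×8.0² = 234.5 kN/m, acting at H/3 = 2.667 m above the base.
Overturning moment M_o = P_a × H/3 = 234.5 × 2.667 = 625.4.
Resisting moment M_r = W × 2.78 = 556.8 × 2.78 = 1548.
FS_overturning = M_r/M_o = 1548/625.4 = 2.475.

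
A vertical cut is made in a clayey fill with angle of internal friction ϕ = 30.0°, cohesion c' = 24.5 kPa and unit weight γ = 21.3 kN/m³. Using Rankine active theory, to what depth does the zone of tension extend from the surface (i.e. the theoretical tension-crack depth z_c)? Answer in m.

3.98 m

K_a = tan²(45° − 30.0°/2) = 0.3333; √K_a = 0.5774.
The active pressure is zero where K_a γ z = 2c√K_a, so z_c = 2c/(γ√K_a) = 2×24.5/(21.3×0.5774) = 3.985 m.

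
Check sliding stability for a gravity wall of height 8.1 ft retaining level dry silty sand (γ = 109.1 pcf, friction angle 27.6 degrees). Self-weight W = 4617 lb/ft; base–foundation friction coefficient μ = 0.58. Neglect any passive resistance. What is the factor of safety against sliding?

2.04

K_a = tan²(45° − 27.6°/2) = 0.3668.
P_a = ½K_aγH² = 0.5×0.3668×109.1×8.1² = 1313 lb/ft, acting at H/3 = 2.700 ft above the base.
FS_sliding = μW / P_a = 0.58×4617 / 1313 = 2.040.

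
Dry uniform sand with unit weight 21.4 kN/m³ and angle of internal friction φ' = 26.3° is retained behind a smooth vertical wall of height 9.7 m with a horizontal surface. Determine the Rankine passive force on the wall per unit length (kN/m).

2610 kN/m

K_p = tan²(45° + φ/2) = 2.591.
P_p = ½ K_p γ H² = 0.5 × 2.591 × 21.4 × 9.7² = 2609 kN/m.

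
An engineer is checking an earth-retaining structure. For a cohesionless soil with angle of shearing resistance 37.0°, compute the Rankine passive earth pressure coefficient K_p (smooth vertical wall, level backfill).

4.02

K_p = (1 + sin φ)/(1 − sin φ) = tan²(45° + 37.0°/2) = 4.023.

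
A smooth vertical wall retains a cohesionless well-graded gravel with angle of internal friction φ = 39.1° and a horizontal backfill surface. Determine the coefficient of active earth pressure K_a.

0.226

K_a = tan²(45° − φ/2) = tan²(25.45°) = 0.2265.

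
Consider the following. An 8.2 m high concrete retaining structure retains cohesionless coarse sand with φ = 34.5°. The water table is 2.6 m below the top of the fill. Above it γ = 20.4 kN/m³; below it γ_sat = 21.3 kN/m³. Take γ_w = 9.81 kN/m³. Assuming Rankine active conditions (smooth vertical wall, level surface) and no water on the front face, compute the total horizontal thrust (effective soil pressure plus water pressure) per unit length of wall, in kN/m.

305 kN/m

K_a = tan²(45° − φ/2) = 0.2768.
γ' = 21.3 − 9.81 = 11.49 kN/m³. Depth below WT = 5.6 m.
σ'_h at WT = K_a γ d_w = 14.68 kPa; at base = 14.68 + K_a γ' × 5.6 = 32.49 kPa.
P₁ (0–2.6 m) = ½×14.68×2.6 = 19.09. P₂ (2.6–8.2 m) = ½(14.68+32.49)×5.6 = 132.1.
P_w = ½ γ_w h₂² = 0.5×9.81×5.6² = 153.8. Total = 19.09+132.1+153.8 = 305.0 kN/m.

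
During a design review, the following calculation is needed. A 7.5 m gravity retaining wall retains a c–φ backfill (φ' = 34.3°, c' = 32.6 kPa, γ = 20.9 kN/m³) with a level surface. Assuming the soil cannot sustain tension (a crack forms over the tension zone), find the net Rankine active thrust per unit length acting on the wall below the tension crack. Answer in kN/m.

7.43 kN/m

K_a = 0.2792; √K_a = 0.5284.
Tension-crack depth z_c = 2c/(γ√K_a) = 2×32.6/(20.9×0.5284) = 5.904 m.
σ_a at base = K_a γ H − 2c√K_a = 0.2792×20.9×7.5 − 2×32.6×0.5284 = 9.310 kPa.
P_a = ½ × 9.310 × (H − z_c) = 0.5×9.310×1.596 = 7.427 kN/m.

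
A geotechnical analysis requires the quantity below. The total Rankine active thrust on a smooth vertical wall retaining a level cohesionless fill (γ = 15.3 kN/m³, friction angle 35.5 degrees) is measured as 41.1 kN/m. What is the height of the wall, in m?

4.50 m

K_a = 0.2653. P_a = ½ K_a γ H² ⇒ H = √(2P_a/(K_a γ)).
H = √(2×41.1/(0.2653×15.3)) = 4.500 m.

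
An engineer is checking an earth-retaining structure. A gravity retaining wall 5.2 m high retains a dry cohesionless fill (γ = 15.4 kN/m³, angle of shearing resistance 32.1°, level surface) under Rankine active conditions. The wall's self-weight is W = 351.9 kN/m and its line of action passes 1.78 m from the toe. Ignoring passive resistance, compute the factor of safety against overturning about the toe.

K_a = tan²(45° − 32.1°/2) = 0.3060.
P_a = ½K_aγH² = 0.5×0.3060×15.4×5.2² = 63.71 kN/m, acting at H/3 = 1.733 m above the base.
Overturning moment M_o = P_a × H/3 = 63.71 × 1.733 = 110.4.
Resisting moment M_r = W × 1.78 = 351.9 × 1.78 = 626.4.
FS_overturning = M_r/M_o = 626.4/110.4 = 5.672.

5.67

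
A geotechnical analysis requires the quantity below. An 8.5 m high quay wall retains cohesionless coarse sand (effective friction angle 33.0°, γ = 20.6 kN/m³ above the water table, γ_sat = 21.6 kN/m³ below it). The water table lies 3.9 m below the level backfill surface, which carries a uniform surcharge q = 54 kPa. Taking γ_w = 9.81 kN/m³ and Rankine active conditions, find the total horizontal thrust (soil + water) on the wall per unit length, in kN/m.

K_a = tan²(45° − φ/2) = 0.2948.
γ' = 21.6 − 9.81 = 11.79 kN/m³. h₂ = H − d_w = 4.6 m.
σ'_h: at surface K_a·q = 15.92; at WT K_a(q+γd_w) = 39.60; at base K_a(q+γd_w+γ'h₂) = 55.59 kPa.
P₁ = ½(15.92+39.60)×3.9 = 108.3; P₂ = ½(39.60+55.59)×4.6 = 218.9; P_w = ½γ_w h₂² = 103.8.
Total = 108.3+218.9+103.8 = 431.0 kN/m.

431 kN/m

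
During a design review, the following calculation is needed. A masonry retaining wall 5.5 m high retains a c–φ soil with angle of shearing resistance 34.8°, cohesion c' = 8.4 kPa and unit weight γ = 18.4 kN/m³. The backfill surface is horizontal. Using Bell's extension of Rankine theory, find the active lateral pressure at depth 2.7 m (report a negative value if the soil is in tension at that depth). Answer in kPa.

4.80 kPa

K_a = (1 − sin φ)/(1 + sin φ) = 0.2733.
σ_a = K_a γ z − 2c√K_a = 0.2733×18.4×2.7 − 2×8.4×0.5228 = 4.795 kPa.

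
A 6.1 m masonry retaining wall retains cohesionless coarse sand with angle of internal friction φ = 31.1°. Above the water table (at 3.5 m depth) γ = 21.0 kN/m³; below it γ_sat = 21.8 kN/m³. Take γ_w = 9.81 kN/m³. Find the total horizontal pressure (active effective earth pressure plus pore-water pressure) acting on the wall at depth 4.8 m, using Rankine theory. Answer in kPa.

K_a = (1 − sin φ)/(1 + sin φ) = 0.3188.
γ' = 21.8 − 9.81 = 11.99 kN/m³.
Effective vertical stress at 4.8 m: σ'_v = 21.0×3.5 + 11.99×1.30 = 89.09 kPa.
σ'_h = K_a σ'_v = 0.3188 × 89.09 = 28.40 kPa; u = γ_w × 1.30 = 12.75 kPa.
Total σ_h = 28.40 + 12.75 = 41.15 kPa.

41.2 kPa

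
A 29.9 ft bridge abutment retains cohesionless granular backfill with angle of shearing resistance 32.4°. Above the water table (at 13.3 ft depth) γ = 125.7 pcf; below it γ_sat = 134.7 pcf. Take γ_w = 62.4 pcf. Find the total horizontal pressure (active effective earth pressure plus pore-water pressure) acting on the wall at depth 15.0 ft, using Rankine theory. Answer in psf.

648 psf

K_a = (1 − sin φ)/(1 + sin φ) = 0.3022.
γ' = 134.7 − 62.4 = 72.30 pcf.
Effective vertical stress at 15.0 ft: σ'_v = 125.7×13.3 + 72.30×1.70 = 1795 psf.
σ'_h = K_a σ'_v = 0.3022 × 1795 = 542.4 psf; u = γ_w × 1.70 = 106.1 psf.
Total σ_h = 542.4 + 106.1 = 648.5 psf.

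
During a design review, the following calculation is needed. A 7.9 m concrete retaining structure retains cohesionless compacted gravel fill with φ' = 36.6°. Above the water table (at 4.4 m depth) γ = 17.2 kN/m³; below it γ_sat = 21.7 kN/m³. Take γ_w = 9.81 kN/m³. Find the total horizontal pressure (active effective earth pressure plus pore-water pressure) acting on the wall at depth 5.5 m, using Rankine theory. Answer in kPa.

K_a = (1 − sin φ)/(1 + sin φ) = 0.2530.
γ' = 21.7 − 9.81 = 11.89 kN/m³.
Effective vertical stress at 5.5 m: σ'_v = 17.2×4.4 + 11.89×1.10 = 88.76 kPa.
σ'_h = K_a σ'_v = 0.2530 × 88.76 = 22.45 kPa; u = γ_w × 1.10 = 10.79 kPa.
Total σ_h = 22.45 + 10.79 = 33.24 kPa.

33.2 kPa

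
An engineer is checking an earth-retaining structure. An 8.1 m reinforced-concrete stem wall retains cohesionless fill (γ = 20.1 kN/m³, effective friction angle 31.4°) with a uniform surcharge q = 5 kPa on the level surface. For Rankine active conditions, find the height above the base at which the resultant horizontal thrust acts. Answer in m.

K_a = 0.3149.
Triangular part P₁ = ½K_aγH² = 207.6 at H/3 = 2.700 m; rectangular part P₂ = K_a q H = 12.75 at H/2 = 4.050 m.
ȳ = (P₁·2.700 + P₂·4.050)/(P₁+P₂) = 2.778 m.

2.78 m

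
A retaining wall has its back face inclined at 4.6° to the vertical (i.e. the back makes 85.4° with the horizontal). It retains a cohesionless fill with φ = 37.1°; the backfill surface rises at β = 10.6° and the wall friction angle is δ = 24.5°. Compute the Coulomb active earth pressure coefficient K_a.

K_a = sin²(α+φ) / [sin²α · sin(α−δ) · (1 + √{sin(φ+δ)sin(φ−β) / (sin(α−δ)sin(α+β))})²].
With α = 85.4°, φ = 37.1°, δ = 24.5°, β = 10.6°: K_a = 0.2931.

0.293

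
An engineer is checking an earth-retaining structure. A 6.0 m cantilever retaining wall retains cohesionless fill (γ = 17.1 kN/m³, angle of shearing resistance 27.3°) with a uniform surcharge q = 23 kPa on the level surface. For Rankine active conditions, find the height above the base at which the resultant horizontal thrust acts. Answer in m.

2.31 m

K_a = 0.3711.
Triangular part P₁ = ½K_aγH² = 114.2 at H/3 = 2.000 m; rectangular part P₂ = K_a q H = 51.22 at H/2 = 3.000 m.
ȳ = (P₁·2.000 + P₂·3.000)/(P₁+P₂) = 2.310 m.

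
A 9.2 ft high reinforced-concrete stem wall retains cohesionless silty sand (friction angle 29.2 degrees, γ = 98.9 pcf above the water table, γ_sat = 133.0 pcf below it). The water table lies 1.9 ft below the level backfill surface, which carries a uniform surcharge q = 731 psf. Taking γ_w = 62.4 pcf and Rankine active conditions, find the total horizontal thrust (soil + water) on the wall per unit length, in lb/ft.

K_a = tan²(45° − φ/2) = 0.3442.
γ' = 133.0 − 62.4 = 70.60 pcf. h₂ = H − d_w = 7.3 ft.
σ'_h: at surface K_a·q = 251.6; at WT K_a(q+γd_w) = 316.3; at base K_a(q+γd_w+γ'h₂) = 493.7 psf.
P₁ = ½(251.6+316.3)×1.9 = 539.5; P₂ = ½(316.3+493.7)×7.3 = 2957; P_w = ½γ_w h₂² = 1663.
Total = 539.5+2957+1663 = 5159 lb/ft.

5160 lb/ft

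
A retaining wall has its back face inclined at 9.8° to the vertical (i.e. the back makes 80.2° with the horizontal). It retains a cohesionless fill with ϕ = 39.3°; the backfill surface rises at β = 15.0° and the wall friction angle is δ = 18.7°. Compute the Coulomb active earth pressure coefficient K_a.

0.334

K_a = sin²(α+φ) / [sin²α · sin(α−δ) · (1 + √{sin(φ+δ)sin(φ−β) / (sin(α−δ)sin(α+β))})²].
With α = 80.2°, φ = 39.3°, δ = 18.7°, β = 15.0°: K_a = 0.3335.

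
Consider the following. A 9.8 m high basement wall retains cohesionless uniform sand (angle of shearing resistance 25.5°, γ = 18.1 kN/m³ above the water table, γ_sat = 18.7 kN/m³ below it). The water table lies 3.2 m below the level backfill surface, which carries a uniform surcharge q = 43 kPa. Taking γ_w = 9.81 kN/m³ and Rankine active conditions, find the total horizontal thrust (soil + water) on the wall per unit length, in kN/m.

648 kN/m

K_a = tan²(45° − φ/2) = 0.3981.
γ' = 18.7 − 9.81 = 8.890 kN/m³. h₂ = H − d_w = 6.6 m.
σ'_h: at surface K_a·q = 17.12; at WT K_a(q+γd_w) = 40.18; at base K_a(q+γd_w+γ'h₂) = 63.53 kPa.
P₁ = ½(17.12+40.18)×3.2 = 91.67; P₂ = ½(40.18+63.53)×6.6 = 342.2; P_w = ½γ_w h₂² = 213.7.
Total = 91.67+342.2+213.7 = 647.6 kN/m.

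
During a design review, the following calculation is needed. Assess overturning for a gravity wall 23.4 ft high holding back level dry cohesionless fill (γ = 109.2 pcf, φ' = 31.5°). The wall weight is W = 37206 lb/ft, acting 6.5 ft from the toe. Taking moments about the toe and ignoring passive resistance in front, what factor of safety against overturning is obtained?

K_a = tan²(45° − 31.5°/2) = 0.3136.
P_a = ½K_aγH² = 0.5×0.3136×109.2×23.4² = 9377 lb/ft, acting at H/3 = 7.800 ft above the base.
Overturning moment M_o = P_a × H/3 = 9377 × 7.800 = 73140.
Resisting moment M_r = W × 6.5 = 37206 × 6.5 = 241800.
FS_overturning = M_r/M_o = 241800/73140 = 3.307.

3.31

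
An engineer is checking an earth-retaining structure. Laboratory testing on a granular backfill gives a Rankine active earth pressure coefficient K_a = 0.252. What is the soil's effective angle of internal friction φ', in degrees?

K_a = tan²(45° − φ/2) ⇒ 45° − φ/2 = arctan(√0.252) = 26.66°.
φ = 2(45° − 26.66°) = 36.69°.

36.7°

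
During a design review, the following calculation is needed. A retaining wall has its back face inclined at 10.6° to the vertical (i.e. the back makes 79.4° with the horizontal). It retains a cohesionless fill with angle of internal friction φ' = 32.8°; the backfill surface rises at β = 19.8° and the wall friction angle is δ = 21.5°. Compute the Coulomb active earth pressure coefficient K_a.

0.486

K_a = sin²(α+φ) / [sin²α · sin(α−δ) · (1 + √{sin(φ+δ)sin(φ−β) / (sin(α−δ)sin(α+β))})²].
With α = 79.4°, φ = 32.8°, δ = 21.5°, β = 19.8°: K_a = 0.4864.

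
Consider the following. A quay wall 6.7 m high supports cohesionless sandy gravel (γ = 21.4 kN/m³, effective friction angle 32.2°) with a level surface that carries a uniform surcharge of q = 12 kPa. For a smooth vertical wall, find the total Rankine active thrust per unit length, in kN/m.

K_a = tan²(45° − φ/2) = 0.3047.
Soil triangle: ½ K_a γ H² = 0.5×0.3047×21.4×6.7² = 146.4 kN/m.
Surcharge rectangle: K_a q H = 0.3047×12×6.7 = 24.50 kN/m.
Total = 146.4 + 24.50 = 170.9 kN/m.

171 kN/m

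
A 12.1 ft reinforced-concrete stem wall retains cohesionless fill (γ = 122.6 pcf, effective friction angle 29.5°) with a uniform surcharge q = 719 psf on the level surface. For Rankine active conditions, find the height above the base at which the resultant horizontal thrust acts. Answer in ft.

K_a = 0.3401.
Triangular part P₁ = ½K_aγH² = 3052 at H/3 = 4.033 ft; rectangular part P₂ = K_a q H = 2959 at H/2 = 6.050 ft.
ȳ = (P₁·4.033 + P₂·6.050)/(P₁+P₂) = 5.026 ft.

5.03 ft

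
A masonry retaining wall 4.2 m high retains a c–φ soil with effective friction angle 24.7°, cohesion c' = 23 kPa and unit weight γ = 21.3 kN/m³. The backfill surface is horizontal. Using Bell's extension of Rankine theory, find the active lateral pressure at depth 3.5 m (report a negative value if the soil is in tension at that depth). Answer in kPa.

1.13 kPa

K_a = (1 − sin φ)/(1 + sin φ) = 0.4106.
σ_a = K_a γ z − 2c√K_a = 0.4106×21.3×3.5 − 2×23×0.6408 = 1.133 kPa.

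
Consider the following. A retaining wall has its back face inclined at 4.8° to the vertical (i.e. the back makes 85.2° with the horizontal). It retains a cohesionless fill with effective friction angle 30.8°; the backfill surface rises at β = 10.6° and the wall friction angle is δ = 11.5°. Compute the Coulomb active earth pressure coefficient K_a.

K_a = sin²(α+φ) / [sin²α · sin(α−δ) · (1 + √{sin(φ+δ)sin(φ−β) / (sin(α−δ)sin(α+β))})²].
With α = 85.2°, φ = 30.8°, δ = 11.5°, β = 10.6°: K_a = 0.3801.

0.380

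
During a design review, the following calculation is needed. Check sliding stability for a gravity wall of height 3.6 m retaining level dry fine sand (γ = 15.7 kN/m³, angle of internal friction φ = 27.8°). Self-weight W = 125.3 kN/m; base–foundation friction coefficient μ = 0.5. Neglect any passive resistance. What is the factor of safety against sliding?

K_a = tan²(45° − 27.8°/2) = 0.3639.
P_a = ½K_aγH² = 0.5×0.3639×15.7×3.6² = 37.02 kN/m, acting at H/3 = 1.200 m above the base.
FS_sliding = μW / P_a = 0.5×125.3 / 37.02 = 1.692.

1.69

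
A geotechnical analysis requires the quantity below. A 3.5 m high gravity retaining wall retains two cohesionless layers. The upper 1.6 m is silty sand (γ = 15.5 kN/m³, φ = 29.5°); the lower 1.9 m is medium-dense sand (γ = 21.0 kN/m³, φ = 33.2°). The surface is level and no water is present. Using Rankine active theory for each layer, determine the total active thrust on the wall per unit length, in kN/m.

K_a1 = tan²(45°−29.5°/2) = 0.3401; K_a2 = tan²(45°−33.2°/2) = 0.2924.
Layer 1: σ at base = K_a1 γ₁ h₁ = 8.435 kPa; P₁ = ½×8.435×1.6 = 6.748.
Layer 2: σ_v at top = γ₁h₁ = 24.80; σ_h top = K_a2×24.80 = 7.250; σ_h base = K_a2×(24.80+21.0×1.9) = 18.92.
P₂ = ½(7.250+18.92)×1.9 = 24.86. Total P_a = 6.748+24.86 = 31.61 kN/m.

31.6 kN/m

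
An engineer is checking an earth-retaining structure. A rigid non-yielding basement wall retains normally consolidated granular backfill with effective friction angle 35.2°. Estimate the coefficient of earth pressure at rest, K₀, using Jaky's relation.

0.424

K₀ = 1 − sin φ' = 1 − sin 35.2° = 0.4236.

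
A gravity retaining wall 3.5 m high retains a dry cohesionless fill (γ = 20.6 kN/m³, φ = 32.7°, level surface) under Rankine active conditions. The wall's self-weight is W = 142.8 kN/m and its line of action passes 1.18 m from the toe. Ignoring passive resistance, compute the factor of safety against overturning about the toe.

K_a = tan²(45° − 32.7°/2) = 0.2985.
P_a = ½K_aγH² = 0.5×0.2985×20.6×3.5² = 37.66 kN/m, acting at H/3 = 1.167 m above the base.
Overturning moment M_o = P_a × H/3 = 37.66 × 1.167 = 43.94.
Resisting moment M_r = W × 1.18 = 142.8 × 1.18 = 168.5.
FS_overturning = M_r/M_o = 168.5/43.94 = 3.835.

3.83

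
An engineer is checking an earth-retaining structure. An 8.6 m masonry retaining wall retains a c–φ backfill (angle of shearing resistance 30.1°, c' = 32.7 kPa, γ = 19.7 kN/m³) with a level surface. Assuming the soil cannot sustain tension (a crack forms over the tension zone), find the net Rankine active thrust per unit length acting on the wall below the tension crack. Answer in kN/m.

26.3 kN/m

K_a = 0.3320; √K_a = 0.5762.
Tension-crack depth z_c = 2c/(γ√K_a) = 2×32.7/(19.7×0.5762) = 5.762 m.
σ_a at base = K_a γ H − 2c√K_a = 0.3320×19.7×8.6 − 2×32.7×0.5762 = 18.56 kPa.
P_a = ½ × 18.56 × (H − z_c) = 0.5×18.56×2.838 = 26.34 kN/m.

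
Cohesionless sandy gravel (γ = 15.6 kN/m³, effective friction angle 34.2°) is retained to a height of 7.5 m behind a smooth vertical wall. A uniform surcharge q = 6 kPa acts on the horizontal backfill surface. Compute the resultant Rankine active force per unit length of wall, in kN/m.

K_a = tan²(45° − φ/2) = 0.2803.
Soil triangle: ½ K_a γ H² = 0.5×0.2803×15.6×7.5² = 123.0 kN/m.
Surcharge rectangle: K_a q H = 0.2803×6×7.5 = 12.62 kN/m.
Total = 123.0 + 12.62 = 135.6 kN/m.

136 kN/m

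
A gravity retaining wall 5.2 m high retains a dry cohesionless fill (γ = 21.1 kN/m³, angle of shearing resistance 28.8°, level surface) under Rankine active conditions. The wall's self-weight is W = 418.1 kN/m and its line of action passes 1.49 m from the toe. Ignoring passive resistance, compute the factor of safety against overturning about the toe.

3.60

K_a = tan²(45° − 28.8°/2) = 0.3498.
P_a = ½K_aγH² = 0.5×0.3498×21.1×5.2² = 99.77 kN/m, acting at H/3 = 1.733 m above the base.
Overturning moment M_o = P_a × H/3 = 99.77 × 1.733 = 172.9.
Resisting moment M_r = W × 1.49 = 418.1 × 1.49 = 623.0.
FS_overturning = M_r/M_o = 623.0/172.9 = 3.602.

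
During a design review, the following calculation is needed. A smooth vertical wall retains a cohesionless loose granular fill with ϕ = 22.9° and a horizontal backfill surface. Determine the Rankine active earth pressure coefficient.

0.440

K_a = tan²(45° − φ/2) = tan²(33.55°) = 0.4398.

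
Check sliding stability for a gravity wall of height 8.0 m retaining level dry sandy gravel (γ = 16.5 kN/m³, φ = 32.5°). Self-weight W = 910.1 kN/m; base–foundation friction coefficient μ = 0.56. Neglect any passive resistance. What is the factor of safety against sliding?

K_a = tan²(45° − 32.5°/2) = 0.3010.
P_a = ½K_aγH² = 0.5×0.3010×16.5×8.0² = 158.9 kN/m, acting at H/3 = 2.667 m above the base.
FS_sliding = μW / P_a = 0.56×910.1 / 158.9 = 3.207.

3.21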